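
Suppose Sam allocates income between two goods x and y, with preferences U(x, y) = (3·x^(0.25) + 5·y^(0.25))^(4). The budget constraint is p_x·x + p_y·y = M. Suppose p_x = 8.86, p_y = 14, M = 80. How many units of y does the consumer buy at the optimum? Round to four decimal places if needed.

From the CES first-order condition, (3/5)·(y/x)^(0.75) = p_x/p_y.
Solve for the ratio: y/x = [(5/3)·p_x/p_y]^(4/3).
Substitute y = (y/x)·x into the budget: x* = M/(p_x + p_y·(y/x)).
Numerically y/x = 1.073674, so x* = 80/(8.86 + 14·1.073674) = 3.3485 and y* = 1.073674·3.3485 = 3.5952.

y* = 3.5952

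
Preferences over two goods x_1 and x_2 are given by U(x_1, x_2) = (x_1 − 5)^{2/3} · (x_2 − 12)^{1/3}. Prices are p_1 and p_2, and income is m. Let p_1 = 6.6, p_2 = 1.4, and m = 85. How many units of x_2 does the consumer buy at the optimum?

MRS = 2·(x_2−12)/(x_1−5). Tangency with p_1/p_2 gives x_2−12 = (1/2)·(p_1/p_2)·(x_1−5).
Substituting into the budget: x_1* = 5 + 2/3·(m − 5·p_1 − 12·p_2)/p_1, and x_2* = 12 + 1/3·(…)/p_2.
Discretionary income = 85 − 5·6.6 − 12·1.4 = 35.2; x_2* = 12 + 1/3·35.2/1.4 = 20.381.

x_2* = 20.381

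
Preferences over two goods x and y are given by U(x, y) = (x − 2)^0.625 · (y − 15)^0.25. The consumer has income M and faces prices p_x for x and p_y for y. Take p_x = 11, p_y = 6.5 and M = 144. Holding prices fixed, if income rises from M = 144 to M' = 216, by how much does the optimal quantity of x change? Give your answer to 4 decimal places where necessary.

Let x' = x−2, y' = y−15. MRS = (5/2)·y'/x' = p_x/p_y.
After buying the subsistence bundle (2, 15), a share 5/7 of the remaining income goes to x: x* = 2 + 5/7·(M − 2p_x − 15p_y)/p_x.
Discretionary income = 144 − 2·11 − 15·6.5 = 24.5; x* = 2 + 5/7·24.5/11 = 3.5909.
At M' = 216: x* = 8.2662. Change: 8.2662 − 3.5909 = 4.6753.

Δx* = 4.6753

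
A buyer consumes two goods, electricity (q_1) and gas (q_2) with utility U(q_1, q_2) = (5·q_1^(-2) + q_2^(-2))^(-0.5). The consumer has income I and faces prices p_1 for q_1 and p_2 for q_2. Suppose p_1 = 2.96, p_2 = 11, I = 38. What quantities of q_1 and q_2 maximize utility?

MRS = MU_q_1/MU_q_2 = 5·(q_2/q_1)^(3). Set equal to p_1/p_2.
Solve for the ratio: q_2/q_1 = [(1/5)·p_1/p_2]^(1/3).
Substitute q_2 = (q_2/q_1)·q_1 into the budget: q_1* = I/(p_1 + p_2·(q_2/q_1)).
Numerically q_2/q_1 = 0.377552, so q_1* = 38/(2.96 + 11·0.377552) = 5.3423 and q_2* = 0.377552·5.3423 = 2.017.

q_1* = 5.3423, q_2* = 2.017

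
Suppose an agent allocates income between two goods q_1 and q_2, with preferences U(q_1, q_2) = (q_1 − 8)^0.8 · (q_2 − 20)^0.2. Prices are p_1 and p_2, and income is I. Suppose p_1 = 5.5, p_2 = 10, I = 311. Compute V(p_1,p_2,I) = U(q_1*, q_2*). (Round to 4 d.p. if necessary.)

V = 6.5533

Let q_1' = q_1−8, q_2' = q_2−20. MRS = 4·q_2'/q_1' = p_1/p_2.
Substituting into the budget: q_1* = 8 + 0.8·(I − 8·p_1 − 20·p_2)/p_1, and q_2* = 20 + 0.2·(…)/p_2.
Discretionary income = 311 − 8·5.5 − 20·10 = 67; q_1* = 8 + 0.8·67/5.5 = 17.7455; q_2* = 20 + 0.2·67/10 = 21.34.
Utility at the optimum: U(17.7455, 21.34) = 6.5533.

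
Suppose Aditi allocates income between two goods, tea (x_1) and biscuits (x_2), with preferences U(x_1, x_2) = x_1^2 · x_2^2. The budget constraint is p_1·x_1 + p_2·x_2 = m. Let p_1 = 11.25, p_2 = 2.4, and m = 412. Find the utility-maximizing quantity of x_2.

x_2* = 85.8333

Tangency: MRS = x_2/x_1 = p_1/p_2.
So 2·p_2·x_2 = 2·p_1·x_1; combined with the budget, a share 0.5 of income goes to x_1.
Demand: x_1*(p_1,p_2,m) = 0.5·m/p_1 and x_2* = 0.5·m/p_2.
At p_1=11.25, p_2=2.4, m=412: x_2* = 0.5·412/2.4 = 85.8333.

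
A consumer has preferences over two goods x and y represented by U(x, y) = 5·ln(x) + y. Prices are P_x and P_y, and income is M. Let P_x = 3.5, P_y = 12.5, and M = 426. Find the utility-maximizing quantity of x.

MU_x = 5/x, MU_y = 1. Tangency: 5/x = P_x/P_y.
So x*(P_x,P_y) = 5·P_y/P_x, independent of income; and y* = (M − 5·P_y)/P_y.
At the given prices: x* = 5·12.5/3.5 = 17.8571.

x* = 17.8571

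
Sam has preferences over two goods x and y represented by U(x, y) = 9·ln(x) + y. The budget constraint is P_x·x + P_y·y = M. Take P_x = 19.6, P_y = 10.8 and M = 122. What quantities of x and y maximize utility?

At the given prices: x* = 9·10.8/19.6 = 4.9592, and y* = 2.2963.

x* = 4.9592, y* = 2.2963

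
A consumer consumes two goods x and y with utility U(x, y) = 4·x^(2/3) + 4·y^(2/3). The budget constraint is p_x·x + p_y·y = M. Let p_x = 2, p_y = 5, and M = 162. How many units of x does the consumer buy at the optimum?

MU_x ∝ 4·x^(-1/3), MU_y ∝ 4·y^(-1/3), so MRS = (y/x)^(1/3) = p_x/p_y.
Solve for the ratio: y/x = [p_x/p_y]^(3).
With the ratio pinned down, the budget gives x* = M/(p_x + p_y·(y/x)) and y* = (y/x)·x*.
Numerically y/x = 0.064, so x* = 162/(2 + 5·0.064) = 69.8276.

x* = 69.8276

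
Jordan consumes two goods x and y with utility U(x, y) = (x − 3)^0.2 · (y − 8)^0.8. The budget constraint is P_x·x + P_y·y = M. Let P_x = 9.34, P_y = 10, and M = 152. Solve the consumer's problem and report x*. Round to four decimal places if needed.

Let x' = x−3, y' = y−8. MRS = (1/4)·y'/x' = P_x/P_y.
Substituting into the budget: x* = 3 + 0.2·(M − 3·P_x − 8·P_y)/P_x, and y* = 8 + 0.8·(…)/P_y.
Discretionary income = 152 − 3·9.34 − 8·10 = 43.98; x* = 3 + 0.2·43.98/9.34 = 3.9418.

x* = 3.9418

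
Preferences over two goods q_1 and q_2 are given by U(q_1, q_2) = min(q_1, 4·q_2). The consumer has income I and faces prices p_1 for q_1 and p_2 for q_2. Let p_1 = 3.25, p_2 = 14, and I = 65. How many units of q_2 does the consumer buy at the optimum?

q_2* = 2.4074

With perfect complements, no substitution: consume in ratio q_1:q_2 = 4:1.
Budget: p_1·q_1 + p_2·(1/4)·q_1 = I, so (4·p_1 + p_2)·q_1 = 4·I.
Demand: q_1*(p_1,p_2,I) = 4·I/(4·p_1 + p_2), q_2* = I/(4·p_1 + p_2).
Here 4·3.25 + 14 = 27, giving q_2* = 2.4074.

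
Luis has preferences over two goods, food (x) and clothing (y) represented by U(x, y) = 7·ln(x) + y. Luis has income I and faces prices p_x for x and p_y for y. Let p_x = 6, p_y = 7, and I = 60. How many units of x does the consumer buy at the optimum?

So x*(p_x,p_y) = 7·p_y/p_x, independent of income; and y* = (I − 7·p_y)/p_y.
At the given prices: x* = 7·7/6 = 8.1667.

x* = 8.1667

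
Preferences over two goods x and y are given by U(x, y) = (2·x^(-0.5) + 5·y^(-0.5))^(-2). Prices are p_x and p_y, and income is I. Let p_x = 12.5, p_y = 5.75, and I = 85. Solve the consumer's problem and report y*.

y* = 8.679

MRS = MU_x/MU_y = (2/5)·(y/x)^(1.5). Set equal to p_x/p_y.
Hence y/x = ((5/2)·p_x/p_y)^(1/(1.5)), i.e. raised to the 2/3 power.
With the ratio pinned down, the budget gives x* = I/(p_x + p_y·(y/x)) and y* = (y/x)·x*.
Numerically y/x = 3.09116, so x* = 85/(12.5 + 5.75·3.09116) = 2.8077 and y* = 3.09116·2.8077 = 8.679.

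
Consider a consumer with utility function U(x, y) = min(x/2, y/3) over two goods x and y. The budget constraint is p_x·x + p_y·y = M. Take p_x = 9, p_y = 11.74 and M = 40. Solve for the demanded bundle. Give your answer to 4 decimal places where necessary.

With perfect complements, no substitution: consume in ratio x:y = 2:3.
Budget: p_x·x + p_y·(3/2)·x = M, so (2·p_x + 3·p_y)·x = 2·M.
Demand: x*(p_x,p_y,M) = 2·M/(2·p_x + 3·p_y), y* = 3·M/(2·p_x + 3·p_y).
Here 2·9 + 3·11.74 = 53.22, giving x* = 1.5032 and y* = 2.2548.

x* = 1.5032, y* = 2.2548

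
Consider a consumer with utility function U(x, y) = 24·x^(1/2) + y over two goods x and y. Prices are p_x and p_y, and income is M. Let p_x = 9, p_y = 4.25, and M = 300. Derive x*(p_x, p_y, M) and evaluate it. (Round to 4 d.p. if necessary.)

Utility is quasi-linear in y; the FOC for x is 12/√x = p_x/p_y.
Thus x* = (12·p_y/p_x)² — independent of M — with the rest of income spent on y.
Plugging in: x* = (12·4.25/9)² = 32.1111.

x* = 32.1111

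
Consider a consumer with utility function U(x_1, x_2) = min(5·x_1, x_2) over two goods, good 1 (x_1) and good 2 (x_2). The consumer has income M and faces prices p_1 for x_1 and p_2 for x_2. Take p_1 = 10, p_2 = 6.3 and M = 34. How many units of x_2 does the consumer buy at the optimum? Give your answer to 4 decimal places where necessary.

With perfect complements, no substitution: consume in ratio x_1:x_2 = 1:5.
Budget: p_1·x_1 + p_2·5·x_1 = M, so (p_1 + 5·p_2)·x_1 = M.
Demand: x_1*(p_1,p_2,M) = M/(p_1 + 5·p_2), x_2* = 5·M/(p_1 + 5·p_2).
Here 10 + 5·6.3 = 41.5, giving x_2* = 4.0964.

x_2* = 4.0964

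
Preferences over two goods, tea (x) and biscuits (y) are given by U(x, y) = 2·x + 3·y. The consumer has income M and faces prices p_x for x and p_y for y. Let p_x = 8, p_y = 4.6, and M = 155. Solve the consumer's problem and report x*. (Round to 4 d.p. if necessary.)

Perfect substitutes: compare marginal utility per dollar. 2/p_x vs 3/p_y → 0.25 vs 0.6522.
y gives more utility per dollar, so spend all income on y: y* = M/p_y, x* = 0.
Numerically: x* = 0, y* = 33.6957.

x* = 0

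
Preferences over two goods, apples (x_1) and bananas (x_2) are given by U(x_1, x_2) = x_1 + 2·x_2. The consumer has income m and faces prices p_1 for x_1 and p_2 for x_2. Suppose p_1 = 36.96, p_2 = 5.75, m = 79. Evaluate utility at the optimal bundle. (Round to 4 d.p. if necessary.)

Numerically: x_1* = 0, x_2* = 13.7391.
Utility at the optimum: U(0, 13.7391) = 27.4783.

V = 27.4783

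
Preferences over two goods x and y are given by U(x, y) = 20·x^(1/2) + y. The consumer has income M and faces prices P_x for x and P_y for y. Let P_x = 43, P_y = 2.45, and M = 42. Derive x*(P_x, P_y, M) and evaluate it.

x* = 0.3246

Set MRS = P_x/P_y: 10·x^(−1/2) = P_x/P_y.
Thus x* = (10·P_y/P_x)² — independent of M — with the rest of income spent on y.
Plugging in: x* = (10·2.45/43)² = 0.3246.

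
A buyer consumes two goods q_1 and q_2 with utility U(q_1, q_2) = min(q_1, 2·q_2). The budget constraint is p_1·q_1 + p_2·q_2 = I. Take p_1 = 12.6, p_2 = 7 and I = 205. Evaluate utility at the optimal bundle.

With perfect complements, no substitution: consume in ratio q_1:q_2 = 2:1.
Budget: p_1·q_1 + p_2·(1/2)·q_1 = I, so (2·p_1 + p_2)·q_1 = 2·I.
Demand: q_1*(p_1,p_2,I) = 2·I/(2·p_1 + p_2), q_2* = I/(2·p_1 + p_2).
Here 2·12.6 + 7 = 32.2, giving q_1* = 12.7329 and q_2* = 6.3665.
Utility at the optimum: U(12.7329, 6.3665) = 12.7329.

V = 12.7329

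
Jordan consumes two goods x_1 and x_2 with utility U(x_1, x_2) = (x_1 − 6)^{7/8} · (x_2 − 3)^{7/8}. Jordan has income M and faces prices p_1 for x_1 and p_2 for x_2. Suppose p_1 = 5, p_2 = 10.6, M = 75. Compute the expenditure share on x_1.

share on x_1 = 0.488

Discretionary income = 75 − 6·5 − 3·10.6 = 13.2; x_1* = 6 + 0.5·13.2/5 = 7.32; x_2* = 3 + 0.5·13.2/10.6 = 3.6226.
Expenditure on x_1: 5·7.32 = 36.6; share = 0.488.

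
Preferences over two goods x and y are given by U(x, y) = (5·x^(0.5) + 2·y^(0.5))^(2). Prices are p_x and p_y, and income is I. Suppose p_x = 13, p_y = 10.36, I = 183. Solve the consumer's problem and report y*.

y* = 2.9535

MRS = MU_x/MU_y = (5/2)·(y/x)^(0.5). Set equal to p_x/p_y.
Hence y/x = ((2/5)·p_x/p_y)^(1/(0.5)), i.e. raised to the 2 power.
Substitute y = (y/x)·x into the budget: x* = I/(p_x + p_y·(y/x)).
Numerically y/x = 0.251934, so x* = 183/(13 + 10.36·0.251934) = 11.7232 and y* = 0.251934·11.7232 = 2.9535.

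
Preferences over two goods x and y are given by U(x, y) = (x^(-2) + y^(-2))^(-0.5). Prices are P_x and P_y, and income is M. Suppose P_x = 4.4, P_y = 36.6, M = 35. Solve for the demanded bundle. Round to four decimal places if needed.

x* = 1.5581, y* = 0.769

MRS = MU_x/MU_y = (y/x)^(3). Set equal to P_x/P_y.
Solve for the ratio: y/x = [P_x/P_y]^(1/3).
Substitute y = (y/x)·x into the budget: x* = M/(P_x + P_y·(y/x)).
Numerically y/x = 0.493542, so x* = 35/(4.4 + 36.6·0.493542) = 1.5581 and y* = 0.493542·1.5581 = 0.769.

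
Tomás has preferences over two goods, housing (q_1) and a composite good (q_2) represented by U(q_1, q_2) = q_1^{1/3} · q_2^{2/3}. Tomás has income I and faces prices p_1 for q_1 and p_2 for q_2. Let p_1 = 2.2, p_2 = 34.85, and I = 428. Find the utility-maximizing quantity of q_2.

Tangency: MRS = (1/2)·q_2/q_1 = p_1/p_2.
Rearranging, p_2·q_2 = 2·p_1·q_1. Substituting into the budget gives p_1·q_1·(1 + 2) = I.
Demand: q_1*(p_1,p_2,I) = 1/3·I/p_1 and q_2* = 2/3·I/p_2.
At p_1=2.2, p_2=34.85, I=428: q_2* = 2/3·428/34.85 = 8.1875.

q_2* = 8.1875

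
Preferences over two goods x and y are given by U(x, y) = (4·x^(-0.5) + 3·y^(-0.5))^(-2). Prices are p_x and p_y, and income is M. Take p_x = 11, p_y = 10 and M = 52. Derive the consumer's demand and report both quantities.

From the CES first-order condition, (4/3)·(y/x)^(1.5) = p_x/p_y.
Hence y/x = ((3/4)·p_x/p_y)^(1/(1.5)), i.e. raised to the 2/3 power.
With the ratio pinned down, the budget gives x* = M/(p_x + p_y·(y/x)) and y* = (y/x)·x*.
Numerically y/x = 0.879635, so x* = 52/(11 + 10·0.879635) = 2.6267 and y* = 0.879635·2.6267 = 2.3106.

x* = 2.6267, y* = 2.3106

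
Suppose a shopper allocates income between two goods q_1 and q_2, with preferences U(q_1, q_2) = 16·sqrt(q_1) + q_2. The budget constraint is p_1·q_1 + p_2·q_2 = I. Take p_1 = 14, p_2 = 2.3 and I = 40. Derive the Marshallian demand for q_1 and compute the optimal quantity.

q_1* = 1.7273

MU_q_1 = 8/√q_1, MU_q_2 = 1. Tangency: 8/√q_1 = p_1/p_2.
Solve: √q_1 = 8·p_2/p_1, so q_1*(p_1,p_2) = (8·p_2/p_1)², and q_2* = (I − p_1·q_1*)/p_2.
Plugging in: q_1* = (8·2.3/14)² = 1.7273.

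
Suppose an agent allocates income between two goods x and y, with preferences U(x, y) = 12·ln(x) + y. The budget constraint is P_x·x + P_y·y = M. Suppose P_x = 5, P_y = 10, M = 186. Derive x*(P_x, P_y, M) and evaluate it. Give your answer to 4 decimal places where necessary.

At the given prices: x* = 12·10/5 = 24.

x* = 24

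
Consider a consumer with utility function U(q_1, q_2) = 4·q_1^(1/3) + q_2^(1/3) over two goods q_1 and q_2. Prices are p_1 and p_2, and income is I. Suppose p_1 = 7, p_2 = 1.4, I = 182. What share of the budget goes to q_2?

Substitute q_2 = (q_2/q_1)·q_1 into the budget: q_1* = I/(p_1 + p_2·(q_2/q_1)).
Numerically q_2/q_1 = 1.397542, so q_1* = 182/(7 + 1.4·1.397542) = 20.3203 and q_2* = 1.397542·20.3203 = 28.3985.
Expenditure on q_2: 1.4·28.3985 = 39.7579; share = 0.2184.

share on q_2 = 0.2184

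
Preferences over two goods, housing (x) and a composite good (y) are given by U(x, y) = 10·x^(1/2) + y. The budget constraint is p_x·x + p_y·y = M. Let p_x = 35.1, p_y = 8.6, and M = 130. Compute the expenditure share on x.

Utility is quasi-linear in y; the FOC for x is 5/√x = p_x/p_y.
Solve: √x = 5·p_y/p_x, so x*(p_x,p_y) = (5·p_y/p_x)², and y* = (M − p_x·x*)/p_y.
Plugging in: x* = (5·8.6/35.1)² = 1.5008, y* = 8.9909.
Expenditure on x: 35.1·1.5008 = 52.6781; share = 0.4052.

share on x = 0.4052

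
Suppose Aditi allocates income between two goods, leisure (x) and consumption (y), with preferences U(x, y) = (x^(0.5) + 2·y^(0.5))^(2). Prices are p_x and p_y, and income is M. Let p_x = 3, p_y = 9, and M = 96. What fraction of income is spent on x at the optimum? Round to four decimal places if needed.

share on x = 0.4286

Substitute y = (y/x)·x into the budget: x* = M/(p_x + p_y·(y/x)).
Numerically y/x = 0.444444, so x* = 96/(3 + 9·0.444444) = 13.7143 and y* = 0.444444·13.7143 = 6.0952.
Expenditure on x: 3·13.7143 = 41.1429; share = 0.4286.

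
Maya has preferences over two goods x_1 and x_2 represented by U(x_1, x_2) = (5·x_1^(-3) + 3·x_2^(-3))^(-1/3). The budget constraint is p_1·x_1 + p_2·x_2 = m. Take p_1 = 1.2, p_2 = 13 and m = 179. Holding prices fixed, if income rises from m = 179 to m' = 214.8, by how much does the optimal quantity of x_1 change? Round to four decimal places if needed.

Δx_1* = 4.7692

From the CES first-order condition, (5/3)·(x_2/x_1)^(4) = p_1/p_2.
Hence x_2/x_1 = ((3/5)·p_1/p_2)^(1/(4)), i.e. raised to the 0.25 power.
Substitute x_2 = (x_2/x_1)·x_1 into the budget: x_1* = m/(p_1 + p_2·(x_2/x_1)).
Numerically x_2/x_1 = 0.485118, so x_1* = 179/(1.2 + 13·0.485118) = 23.8459.
At m' = 214.8: x_1* = 28.6151. Change: 28.6151 − 23.8459 = 4.7692.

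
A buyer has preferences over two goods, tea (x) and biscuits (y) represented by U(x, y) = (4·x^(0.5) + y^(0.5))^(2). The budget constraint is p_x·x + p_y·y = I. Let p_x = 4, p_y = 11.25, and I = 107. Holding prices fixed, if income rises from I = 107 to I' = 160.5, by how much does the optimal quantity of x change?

Δx* = 13.0842

From the CES first-order condition, 4·(y/x)^(0.5) = p_x/p_y.
Solve for the ratio: y/x = [(1/4)·p_x/p_y]^(2).
With the ratio pinned down, the budget gives x* = I/(p_x + p_y·(y/x)) and y* = (y/x)·x*.
Numerically y/x = 0.007901, so x* = 107/(4 + 11.25·0.007901) = 26.1685.
At I' = 160.5: x* = 39.2527. Change: 39.2527 − 26.1685 = 13.0842.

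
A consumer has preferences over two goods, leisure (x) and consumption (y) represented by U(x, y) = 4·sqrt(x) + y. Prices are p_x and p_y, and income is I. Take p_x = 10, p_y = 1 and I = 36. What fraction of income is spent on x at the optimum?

Utility is quasi-linear in y; the FOC for x is 2/√x = p_x/p_y.
Thus x* = (2·p_y/p_x)² — independent of I — with the rest of income spent on y.
Plugging in: x* = (2·1/10)² = 0.04, y* = 35.6.
Expenditure on x: 10·0.04 = 0.4; share = 0.0111.

share on x = 0.0111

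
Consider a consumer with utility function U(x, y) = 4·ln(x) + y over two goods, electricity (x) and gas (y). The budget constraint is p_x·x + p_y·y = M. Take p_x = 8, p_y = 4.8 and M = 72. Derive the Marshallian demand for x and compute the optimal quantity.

At the given prices: x* = 4·4.8/8 = 2.4.

x* = 2.4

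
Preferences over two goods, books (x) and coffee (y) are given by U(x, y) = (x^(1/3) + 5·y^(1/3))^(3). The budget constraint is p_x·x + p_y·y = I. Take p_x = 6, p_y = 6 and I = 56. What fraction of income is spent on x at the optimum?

MU_x ∝ x^(-2/3), MU_y ∝ 5·y^(-2/3), so MRS = (1/5)·(y/x)^(2/3) = p_x/p_y.
Solve for the ratio: y/x = [5·p_x/p_y]^(1.5).
Substitute y = (y/x)·x into the budget: x* = I/(p_x + p_y·(y/x)).
Numerically y/x = 11.18034, so x* = 56/(6 + 6·11.18034) = 0.7663 and y* = 11.18034·0.7663 = 8.5671.
Expenditure on x: 6·0.7663 = 4.5976; share = 0.0821.

share on x = 0.0821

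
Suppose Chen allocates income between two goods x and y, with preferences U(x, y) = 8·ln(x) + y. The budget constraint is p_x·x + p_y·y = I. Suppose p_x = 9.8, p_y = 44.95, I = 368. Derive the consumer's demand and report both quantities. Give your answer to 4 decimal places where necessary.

Set MRS = p_x/p_y: (8/x)/1 = p_x/p_y.
So x*(p_x,p_y) = 8·p_y/p_x, independent of income; and y* = (I − 8·p_y)/p_y.
At the given prices: x* = 8·44.95/9.8 = 36.6939, and y* = 0.1869.

x* = 36.6939, y* = 0.1869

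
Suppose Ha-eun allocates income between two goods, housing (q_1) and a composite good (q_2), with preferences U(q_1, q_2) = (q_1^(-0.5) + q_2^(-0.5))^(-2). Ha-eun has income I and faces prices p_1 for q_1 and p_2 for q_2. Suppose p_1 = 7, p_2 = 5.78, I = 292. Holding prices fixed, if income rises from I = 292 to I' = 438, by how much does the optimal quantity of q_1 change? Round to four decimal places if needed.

Δq_1* = 10.7613

From the CES first-order condition, (q_2/q_1)^(1.5) = p_1/p_2.
Solve for the ratio: q_2/q_1 = [p_1/p_2]^(2/3).
Substitute q_2 = (q_2/q_1)·q_1 into the budget: q_1* = I/(p_1 + p_2·(q_2/q_1)).
Numerically q_2/q_1 = 1.136179, so q_1* = 292/(7 + 5.78·1.136179) = 21.5226.
At I' = 438: q_1* = 32.2839. Change: 32.2839 − 21.5226 = 10.7613.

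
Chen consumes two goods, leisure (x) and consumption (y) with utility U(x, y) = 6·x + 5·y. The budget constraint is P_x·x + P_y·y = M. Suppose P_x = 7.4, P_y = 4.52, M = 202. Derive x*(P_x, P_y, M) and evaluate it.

x* = 0

Linear utility — the consumer picks whichever good has higher MU/price: 6/7.4 = 0.8108 vs 5/4.52 = 1.1062.
y gives more utility per dollar, so spend all income on y: y* = M/P_y, x* = 0.
Numerically: x* = 0, y* = 44.6903.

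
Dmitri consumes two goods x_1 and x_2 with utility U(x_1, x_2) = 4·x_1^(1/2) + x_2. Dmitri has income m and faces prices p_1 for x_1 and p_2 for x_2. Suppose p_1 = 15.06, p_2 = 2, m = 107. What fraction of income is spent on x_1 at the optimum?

MU_x_1 = 2/√x_1, MU_x_2 = 1. Tangency: 2/√x_1 = p_1/p_2.
Thus x_1* = (2·p_2/p_1)² — independent of m — with the rest of income spent on x_2.
Plugging in: x_1* = (2·2/15.06)² = 0.0705, x_2* = 52.9688.
Expenditure on x_1: 15.06·0.0705 = 1.0624; share = 0.0099.

share on x_1 = 0.0099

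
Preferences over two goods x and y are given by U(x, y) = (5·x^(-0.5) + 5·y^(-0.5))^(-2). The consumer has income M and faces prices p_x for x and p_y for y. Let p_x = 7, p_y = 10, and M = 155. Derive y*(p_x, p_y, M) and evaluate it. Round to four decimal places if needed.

y* = 8.2102

Substitute y = (y/x)·x into the budget: x* = M/(p_x + p_y·(y/x)).
Numerically y/x = 0.788374, so x* = 155/(7 + 10·0.788374) = 10.4141 and y* = 0.788374·10.4141 = 8.2102.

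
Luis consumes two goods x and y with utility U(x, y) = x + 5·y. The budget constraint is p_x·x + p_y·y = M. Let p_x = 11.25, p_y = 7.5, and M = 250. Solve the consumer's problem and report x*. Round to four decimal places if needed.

y gives more utility per dollar, so spend all income on y: y* = M/p_y, x* = 0.
Numerically: x* = 0, y* = 33.3333.

x* = 0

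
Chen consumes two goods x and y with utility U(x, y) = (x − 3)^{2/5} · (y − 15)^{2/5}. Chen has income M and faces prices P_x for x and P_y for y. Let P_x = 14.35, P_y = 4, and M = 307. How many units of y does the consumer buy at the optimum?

This is Cobb-Douglas in (x−3, y−15): tangency gives 0.4·P_y·(y−15) = 0.4·P_x·(x−3).
Substituting into the budget: x* = 3 + 0.5·(M − 3·P_x − 15·P_y)/P_x, and y* = 15 + 0.5·(…)/P_y.
Discretionary income = 307 − 3·14.35 − 15·4 = 203.95; y* = 15 + 0.5·203.95/4 = 40.4937.

y* = 40.4937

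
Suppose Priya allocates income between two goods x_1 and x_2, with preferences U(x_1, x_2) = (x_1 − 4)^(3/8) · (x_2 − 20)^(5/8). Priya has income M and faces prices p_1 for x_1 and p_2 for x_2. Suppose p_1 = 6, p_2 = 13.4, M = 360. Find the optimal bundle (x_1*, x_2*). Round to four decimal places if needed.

x_1* = 8.25, x_2* = 23.1716

MRS = (3/5)·(x_2−20)/(x_1−4). Tangency with p_1/p_2 gives x_2−20 = (5/3)·(p_1/p_2)·(x_1−4).
After buying the subsistence bundle (4, 20), a share 0.375 of the remaining income goes to x_1: x_1* = 4 + 0.375·(M − 4p_1 − 20p_2)/p_1.
Discretionary income = 360 − 4·6 − 20·13.4 = 68; x_1* = 4 + 0.375·68/6 = 8.25; x_2* = 20 + 0.625·68/13.4 = 23.1716.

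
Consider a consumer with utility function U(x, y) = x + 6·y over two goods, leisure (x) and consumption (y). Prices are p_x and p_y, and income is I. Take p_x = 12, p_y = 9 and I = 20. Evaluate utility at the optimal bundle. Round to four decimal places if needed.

V = 13.3333

Perfect substitutes: compare marginal utility per dollar. 1/p_x vs 6/p_y → 0.0833 vs 0.6667.
y gives more utility per dollar, so spend all income on y: y* = I/p_y, x* = 0.
Numerically: x* = 0, y* = 2.2222.
Utility at the optimum: U(0, 2.2222) = 13.3333.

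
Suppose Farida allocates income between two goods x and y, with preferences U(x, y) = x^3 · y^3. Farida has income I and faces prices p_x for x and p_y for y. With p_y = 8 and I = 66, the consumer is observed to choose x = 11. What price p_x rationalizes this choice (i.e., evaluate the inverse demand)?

p_x = 3

Tangency: MRS = y/x = p_x/p_y.
So 3·p_y·y = 3·p_x·x; combined with the budget, a share 0.5 of income goes to x.
Demand: x*(p_x,p_y,I) = 0.5·I/p_x and y* = 0.5·I/p_y.
Set x* = 11 in the demand function and solve for p_x: p_x = 3.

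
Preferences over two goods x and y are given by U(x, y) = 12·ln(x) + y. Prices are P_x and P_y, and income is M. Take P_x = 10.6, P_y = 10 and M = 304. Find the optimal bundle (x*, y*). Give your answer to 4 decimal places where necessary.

x* = 11.3208, y* = 18.4

MU_x = 12/x, MU_y = 1. Tangency: 12/x = P_x/P_y.
So x*(P_x,P_y) = 12·P_y/P_x, independent of income; and y* = (M − 12·P_y)/P_y.
At the given prices: x* = 12·10/10.6 = 11.3208, and y* = 18.4.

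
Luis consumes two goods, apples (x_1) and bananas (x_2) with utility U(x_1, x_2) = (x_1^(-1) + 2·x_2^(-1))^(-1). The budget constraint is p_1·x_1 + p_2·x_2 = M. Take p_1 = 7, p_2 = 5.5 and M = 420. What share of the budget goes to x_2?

MRS = MU_x_1/MU_x_2 = (1/2)·(x_2/x_1)^(2). Set equal to p_1/p_2.
Solve for the ratio: x_2/x_1 = [2·p_1/p_2]^(0.5).
Substitute x_2 = (x_2/x_1)·x_1 into the budget: x_1* = M/(p_1 + p_2·(x_2/x_1)).
Numerically x_2/x_1 = 1.595448, so x_1* = 420/(7 + 5.5·1.595448) = 26.6245 and x_2* = 1.595448·26.6245 = 42.478.
Expenditure on x_2: 5.5·42.478 = 233.6287; share = 0.5563.

share on x_2 = 0.5563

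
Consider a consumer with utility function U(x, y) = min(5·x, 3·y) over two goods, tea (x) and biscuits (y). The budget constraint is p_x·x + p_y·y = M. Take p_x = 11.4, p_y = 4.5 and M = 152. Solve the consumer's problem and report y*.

Demand: x*(p_x,p_y,M) = 3·M/(3·p_x + 5·p_y), y* = 5·M/(3·p_x + 5·p_y).
Here 3·11.4 + 5·4.5 = 56.7, giving y* = 13.4039.

y* = 13.4039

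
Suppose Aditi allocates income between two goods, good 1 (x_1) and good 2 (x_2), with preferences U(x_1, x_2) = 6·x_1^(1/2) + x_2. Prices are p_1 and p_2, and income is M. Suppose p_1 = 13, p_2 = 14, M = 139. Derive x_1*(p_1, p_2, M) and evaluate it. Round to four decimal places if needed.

x_1* = 10.4379

MU_x_1 = 3/√x_1, MU_x_2 = 1. Tangency: 3/√x_1 = p_1/p_2.
Solve: √x_1 = 3·p_2/p_1, so x_1*(p_1,p_2) = (3·p_2/p_1)², and x_2* = (M − p_1·x_1*)/p_2.
Plugging in: x_1* = (3·14/13)² = 10.4379.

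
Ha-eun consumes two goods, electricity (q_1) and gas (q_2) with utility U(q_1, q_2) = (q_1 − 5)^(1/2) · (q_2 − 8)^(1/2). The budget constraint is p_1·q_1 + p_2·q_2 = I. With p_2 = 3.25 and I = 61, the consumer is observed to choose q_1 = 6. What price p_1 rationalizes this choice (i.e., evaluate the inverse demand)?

p_1 = 5

Let q_1' = q_1−5, q_2' = q_2−8. MRS = q_2'/q_1' = p_1/p_2.
Substituting into the budget: q_1* = 5 + 0.5·(I − 5·p_1 − 8·p_2)/p_1, and q_2* = 8 + 0.5·(…)/p_2.
Set q_1* = 6 in the demand function and solve for p_1: p_1 = 5.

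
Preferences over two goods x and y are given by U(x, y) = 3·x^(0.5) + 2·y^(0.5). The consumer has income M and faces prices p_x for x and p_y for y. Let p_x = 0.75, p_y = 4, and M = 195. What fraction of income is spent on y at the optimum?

share on y = 0.0769

Substitute y = (y/x)·x into the budget: x* = M/(p_x + p_y·(y/x)).
Numerically y/x = 0.015625, so x* = 195/(0.75 + 4·0.015625) = 240 and y* = 0.015625·240 = 3.75.
Expenditure on y: 4·3.75 = 15; share = 0.0769.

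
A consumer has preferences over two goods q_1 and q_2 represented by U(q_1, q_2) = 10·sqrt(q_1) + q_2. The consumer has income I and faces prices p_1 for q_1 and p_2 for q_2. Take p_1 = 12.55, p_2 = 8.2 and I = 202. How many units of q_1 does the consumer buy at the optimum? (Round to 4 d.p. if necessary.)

q_1* = 10.6728

Utility is quasi-linear in q_2; the FOC for q_1 is 5/√q_1 = p_1/p_2.
Thus q_1* = (5·p_2/p_1)² — independent of I — with the rest of income spent on q_2.
Plugging in: q_1* = (5·8.2/12.55)² = 10.6728.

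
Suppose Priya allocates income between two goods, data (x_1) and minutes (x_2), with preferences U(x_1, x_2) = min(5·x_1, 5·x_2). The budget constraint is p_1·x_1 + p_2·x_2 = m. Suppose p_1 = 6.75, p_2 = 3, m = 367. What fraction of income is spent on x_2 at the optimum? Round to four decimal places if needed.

Demand: x_1*(p_1,p_2,m) = 5·m/(5·p_1 + 5·p_2), x_2* = 5·m/(5·p_1 + 5·p_2).
Here 5·6.75 + 5·3 = 48.75, giving x_1* = 37.641 and x_2* = 37.641.
Expenditure on x_2: 3·37.641 = 112.9231; share = 0.3077.

share on x_2 = 0.3077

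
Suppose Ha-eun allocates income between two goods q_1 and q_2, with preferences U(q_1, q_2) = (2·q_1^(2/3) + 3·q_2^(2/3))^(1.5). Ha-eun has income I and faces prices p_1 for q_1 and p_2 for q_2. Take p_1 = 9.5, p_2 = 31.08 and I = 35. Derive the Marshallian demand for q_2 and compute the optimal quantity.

q_2* = 0.27

Numerically q_2/q_1 = 0.096383, so q_1* = 35/(9.5 + 31.08·0.096383) = 2.801 and q_2* = 0.096383·2.801 = 0.27.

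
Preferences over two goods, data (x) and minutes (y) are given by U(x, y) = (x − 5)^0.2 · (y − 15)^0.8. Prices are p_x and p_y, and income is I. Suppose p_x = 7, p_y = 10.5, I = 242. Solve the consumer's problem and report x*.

Let x' = x−5, y' = y−15. MRS = (1/4)·y'/x' = p_x/p_y.
After buying the subsistence bundle (5, 15), a share 0.2 of the remaining income goes to x: x* = 5 + 0.2·(I − 5p_x − 15p_y)/p_x.
Discretionary income = 242 − 5·7 − 15·10.5 = 49.5; x* = 5 + 0.2·49.5/7 = 6.4143.

x* = 6.4143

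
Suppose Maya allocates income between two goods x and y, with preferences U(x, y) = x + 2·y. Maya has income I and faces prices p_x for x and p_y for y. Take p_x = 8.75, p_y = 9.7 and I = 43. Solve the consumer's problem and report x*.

x* = 0

Linear utility — the consumer picks whichever good has higher MU/price: 1/8.75 = 0.1143 vs 2/9.7 = 0.2062.
y gives more utility per dollar, so spend all income on y: y* = I/p_y, x* = 0.
Numerically: x* = 0, y* = 4.433.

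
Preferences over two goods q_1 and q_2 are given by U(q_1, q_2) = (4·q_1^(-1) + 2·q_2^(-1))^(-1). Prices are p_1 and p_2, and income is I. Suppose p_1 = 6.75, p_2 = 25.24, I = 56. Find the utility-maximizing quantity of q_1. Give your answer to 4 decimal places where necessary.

q_1* = 3.5045

MU_q_1 ∝ 4·q_1^(-2), MU_q_2 ∝ 2·q_2^(-2), so MRS = 2·(q_2/q_1)^(2) = p_1/p_2.
Solve for the ratio: q_2/q_1 = [(1/2)·p_1/p_2]^(0.5).
With the ratio pinned down, the budget gives q_1* = I/(p_1 + p_2·(q_2/q_1)) and q_2* = (q_2/q_1)·q_1*.
Numerically q_2/q_1 = 0.365672, so q_1* = 56/(6.75 + 25.24·0.365672) = 3.5045.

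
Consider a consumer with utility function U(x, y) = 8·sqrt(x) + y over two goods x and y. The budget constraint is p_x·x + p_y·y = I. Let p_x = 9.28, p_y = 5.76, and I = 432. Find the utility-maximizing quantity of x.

x* = 6.1641

Utility is quasi-linear in y; the FOC for x is 4/√x = p_x/p_y.
Thus x* = (4·p_y/p_x)² — independent of I — with the rest of income spent on y.
Plugging in: x* = (4·5.76/9.28)² = 6.1641.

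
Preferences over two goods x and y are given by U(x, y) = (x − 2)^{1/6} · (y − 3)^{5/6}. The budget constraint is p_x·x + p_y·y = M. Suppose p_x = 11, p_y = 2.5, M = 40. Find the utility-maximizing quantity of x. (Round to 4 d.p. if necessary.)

x* = 2.1591

MRS = (1/5)·(y−3)/(x−2). Tangency with p_x/p_y gives y−3 = 5·(p_x/p_y)·(x−2).
After buying the subsistence bundle (2, 3), a share 1/6 of the remaining income goes to x: x* = 2 + 1/6·(M − 2p_x − 3p_y)/p_x.
Discretionary income = 40 − 2·11 − 3·2.5 = 10.5; x* = 2 + 1/6·10.5/11 = 2.1591.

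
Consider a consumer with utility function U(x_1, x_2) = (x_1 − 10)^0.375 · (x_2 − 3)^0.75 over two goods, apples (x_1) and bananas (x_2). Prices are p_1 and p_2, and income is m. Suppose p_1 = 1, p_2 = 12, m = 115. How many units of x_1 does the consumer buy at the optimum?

x_1* = 33

MRS = (1/2)·(x_2−3)/(x_1−10). Tangency with p_1/p_2 gives x_2−3 = 2·(p_1/p_2)·(x_1−10).
Substituting into the budget: x_1* = 10 + 1/3·(m − 10·p_1 − 3·p_2)/p_1, and x_2* = 3 + 2/3·(…)/p_2.
Discretionary income = 115 − 10·1 − 3·12 = 69; x_1* = 10 + 1/3·69/1 = 33.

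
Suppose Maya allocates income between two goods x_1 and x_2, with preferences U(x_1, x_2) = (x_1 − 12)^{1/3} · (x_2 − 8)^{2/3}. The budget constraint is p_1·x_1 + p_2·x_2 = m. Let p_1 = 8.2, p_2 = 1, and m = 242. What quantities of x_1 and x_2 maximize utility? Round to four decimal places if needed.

This is Cobb-Douglas in (x_1−12, x_2−8): tangency gives 1/3·p_2·(x_2−8) = 2/3·p_1·(x_1−12).
Substituting into the budget: x_1* = 12 + 1/3·(m − 12·p_1 − 8·p_2)/p_1, and x_2* = 8 + 2/3·(…)/p_2.
Discretionary income = 242 − 12·8.2 − 8·1 = 135.6; x_1* = 12 + 1/3·135.6/8.2 = 17.5122; x_2* = 8 + 2/3·135.6/1 = 98.4.

x_1* = 17.5122, x_2* = 98.4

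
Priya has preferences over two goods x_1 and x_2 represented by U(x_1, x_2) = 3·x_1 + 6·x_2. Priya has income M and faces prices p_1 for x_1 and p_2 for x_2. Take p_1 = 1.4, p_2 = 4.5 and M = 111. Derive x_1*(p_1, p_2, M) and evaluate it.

x_1* = 79.2857

Linear utility — the consumer picks whichever good has higher MU/price: 3/1.4 = 2.1429 vs 6/4.5 = 1.3333.
x_1 gives more utility per dollar, so spend all income on x_1: x_1* = M/p_1, x_2* = 0.
Numerically: x_1* = 79.2857, x_2* = 0.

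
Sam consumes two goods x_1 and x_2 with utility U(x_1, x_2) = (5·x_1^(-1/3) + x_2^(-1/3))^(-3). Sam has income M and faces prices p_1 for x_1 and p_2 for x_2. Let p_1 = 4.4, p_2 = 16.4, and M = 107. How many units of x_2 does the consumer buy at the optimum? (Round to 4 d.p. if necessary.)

MU_x_1 ∝ 5·x_1^(-4/3), MU_x_2 ∝ x_2^(-4/3), so MRS = 5·(x_2/x_1)^(4/3) = p_1/p_2.
Solve for the ratio: x_2/x_1 = [(1/5)·p_1/p_2]^(0.75).
With the ratio pinned down, the budget gives x_1* = M/(p_1 + p_2·(x_2/x_1)) and x_2* = (x_2/x_1)·x_1*.
Numerically x_2/x_1 = 0.111488, so x_1* = 107/(4.4 + 16.4·0.111488) = 17.1794 and x_2* = 0.111488·17.1794 = 1.9153.

x_2* = 1.9153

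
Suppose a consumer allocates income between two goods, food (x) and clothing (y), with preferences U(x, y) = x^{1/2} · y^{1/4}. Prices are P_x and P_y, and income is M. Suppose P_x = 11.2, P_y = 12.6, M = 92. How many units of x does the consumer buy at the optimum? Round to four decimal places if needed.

x* = 5.4762

MU_x/MU_y = (0.5·y)/(0.25·x); tangency sets this equal to P_x/P_y.
So 0.5·P_y·y = 0.25·P_x·x; combined with the budget, a share 2/3 of income goes to x.
Demand: x*(P_x,P_y,M) = 2/3·M/P_x and y* = 1/3·M/P_y.
At P_x=11.2, P_y=12.6, M=92: x* = 2/3·92/11.2 = 5.4762.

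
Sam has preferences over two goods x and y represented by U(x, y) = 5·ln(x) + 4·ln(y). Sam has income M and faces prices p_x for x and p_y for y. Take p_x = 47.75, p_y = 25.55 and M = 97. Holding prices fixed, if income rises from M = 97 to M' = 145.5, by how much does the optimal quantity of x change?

Δx* = 0.5643

Tangency: MRS = (5/4)·y/x = p_x/p_y.
So 5·p_y·y = 4·p_x·x; combined with the budget, a share 5/9 of income goes to x.
Demand: x*(p_x,p_y,M) = 5/9·M/p_x and y* = 4/9·M/p_y.
At p_x=47.75, p_y=25.55, M=97: x* = 5/9·97/47.75 = 1.1286.
At M' = 145.5: x* = 1.6928. Change: 1.6928 − 1.1286 = 0.5643.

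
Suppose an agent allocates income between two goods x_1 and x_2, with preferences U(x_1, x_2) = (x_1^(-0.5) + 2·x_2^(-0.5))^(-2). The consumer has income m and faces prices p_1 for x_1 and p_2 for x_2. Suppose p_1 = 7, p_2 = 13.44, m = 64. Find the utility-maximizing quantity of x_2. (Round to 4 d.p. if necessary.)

MU_x_1 ∝ x_1^(-1.5), MU_x_2 ∝ 2·x_2^(-1.5), so MRS = (1/2)·(x_2/x_1)^(1.5) = p_1/p_2.
Solve for the ratio: x_2/x_1 = [2·p_1/p_2]^(2/3).
With the ratio pinned down, the budget gives x_1* = m/(p_1 + p_2·(x_2/x_1)) and x_2* = (x_2/x_1)·x_1*.
Numerically x_2/x_1 = 1.027588, so x_1* = 64/(7 + 13.44·1.027588) = 3.0753 and x_2* = 1.027588·3.0753 = 3.1602.

x_2* = 3.1602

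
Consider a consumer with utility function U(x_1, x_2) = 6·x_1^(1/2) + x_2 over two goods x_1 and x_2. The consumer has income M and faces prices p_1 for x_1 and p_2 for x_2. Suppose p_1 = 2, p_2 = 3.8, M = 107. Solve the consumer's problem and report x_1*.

x_1* = 32.49

Solve: √x_1 = 3·p_2/p_1, so x_1*(p_1,p_2) = (3·p_2/p_1)², and x_2* = (M − p_1·x_1*)/p_2.
Plugging in: x_1* = (3·3.8/2)² = 32.49.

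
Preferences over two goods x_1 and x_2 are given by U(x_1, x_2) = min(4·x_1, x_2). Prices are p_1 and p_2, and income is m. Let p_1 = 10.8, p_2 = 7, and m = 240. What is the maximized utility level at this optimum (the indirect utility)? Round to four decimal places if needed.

Leontief preferences: the optimum is at the kink where x_1/1 = x_2/4, i.e. x_2 = 4·x_1.
Budget: p_1·x_1 + p_2·4·x_1 = m, so (p_1 + 4·p_2)·x_1 = m.
Demand: x_1*(p_1,p_2,m) = m/(p_1 + 4·p_2), x_2* = 4·m/(p_1 + 4·p_2).
Here 10.8 + 4·7 = 38.8, giving x_1* = 6.1856 and x_2* = 24.7423.
Utility at the optimum: U(6.1856, 24.7423) = 24.7423.

V = 24.7423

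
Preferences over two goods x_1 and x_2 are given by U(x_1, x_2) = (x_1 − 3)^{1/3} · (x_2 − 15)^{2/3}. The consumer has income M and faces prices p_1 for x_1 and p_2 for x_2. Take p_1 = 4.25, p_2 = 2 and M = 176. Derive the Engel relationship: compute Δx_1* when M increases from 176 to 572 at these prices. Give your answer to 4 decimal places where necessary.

MRS = (1/2)·(x_2−15)/(x_1−3). Tangency with p_1/p_2 gives x_2−15 = 2·(p_1/p_2)·(x_1−3).
Substituting into the budget: x_1* = 3 + 1/3·(M − 3·p_1 − 15·p_2)/p_1, and x_2* = 15 + 2/3·(…)/p_2.
Discretionary income = 176 − 3·4.25 − 15·2 = 133.25; x_1* = 3 + 1/3·133.25/4.25 = 13.451.
At M' = 572: x_1* = 44.5098. Change: 44.5098 − 13.451 = 31.0588.

Δx_1* = 31.0588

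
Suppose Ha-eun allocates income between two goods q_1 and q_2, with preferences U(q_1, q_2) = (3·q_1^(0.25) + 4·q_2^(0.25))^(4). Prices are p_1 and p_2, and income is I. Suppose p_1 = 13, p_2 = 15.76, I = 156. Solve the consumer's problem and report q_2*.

MRS = MU_q_1/MU_q_2 = (3/4)·(q_2/q_1)^(0.75). Set equal to p_1/p_2.
Hence q_2/q_1 = ((4/3)·p_1/p_2)^(1/(0.75)), i.e. raised to the 4/3 power.
Substitute q_2 = (q_2/q_1)·q_1 into the budget: q_1* = I/(p_1 + p_2·(q_2/q_1)).
Numerically q_2/q_1 = 1.135275, so q_1* = 156/(13 + 15.76·1.135275) = 5.0499 and q_2* = 1.135275·5.0499 = 5.733.

q_2* = 5.733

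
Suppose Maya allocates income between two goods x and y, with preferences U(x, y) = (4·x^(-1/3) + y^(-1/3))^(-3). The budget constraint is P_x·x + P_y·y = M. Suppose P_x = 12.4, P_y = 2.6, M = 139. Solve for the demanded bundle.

x* = 9.0456, y* = 10.3211

With the ratio pinned down, the budget gives x* = M/(P_x + P_y·(y/x)) and y* = (y/x)·x*.
Numerically y/x = 1.141015, so x* = 139/(12.4 + 2.6·1.141015) = 9.0456 and y* = 1.141015·9.0456 = 10.3211.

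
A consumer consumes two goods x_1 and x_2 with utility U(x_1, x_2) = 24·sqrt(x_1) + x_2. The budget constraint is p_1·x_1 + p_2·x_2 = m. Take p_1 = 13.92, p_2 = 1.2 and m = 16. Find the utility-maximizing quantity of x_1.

MU_x_1 = 12/√x_1, MU_x_2 = 1. Tangency: 12/√x_1 = p_1/p_2.
Thus x_1* = (12·p_2/p_1)² — independent of m — with the rest of income spent on x_2.
Plugging in: x_1* = (12·1.2/13.92)² = 1.0702.

x_1* = 1.0702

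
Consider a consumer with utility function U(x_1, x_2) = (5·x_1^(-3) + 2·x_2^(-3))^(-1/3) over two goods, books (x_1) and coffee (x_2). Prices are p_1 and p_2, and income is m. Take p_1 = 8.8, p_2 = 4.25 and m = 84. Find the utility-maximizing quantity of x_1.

MRS = MU_x_1/MU_x_2 = (5/2)·(x_2/x_1)^(4). Set equal to p_1/p_2.
Solve for the ratio: x_2/x_1 = [(2/5)·p_1/p_2]^(0.25).
Substitute x_2 = (x_2/x_1)·x_1 into the budget: x_1* = m/(p_1 + p_2·(x_2/x_1)).
Numerically x_2/x_1 = 0.953978, so x_1* = 84/(8.8 + 4.25·0.953978) = 6.5347.

x_1* = 6.5347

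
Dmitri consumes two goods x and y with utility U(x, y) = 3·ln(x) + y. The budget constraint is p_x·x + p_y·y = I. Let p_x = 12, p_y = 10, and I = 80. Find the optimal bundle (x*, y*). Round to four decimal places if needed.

x* = 2.5, y* = 5

Set MRS = p_x/p_y: (3/x)/1 = p_x/p_y.
So x*(p_x,p_y) = 3·p_y/p_x, independent of income; and y* = (I − 3·p_y)/p_y.
At the given prices: x* = 3·10/12 = 2.5, and y* = 5.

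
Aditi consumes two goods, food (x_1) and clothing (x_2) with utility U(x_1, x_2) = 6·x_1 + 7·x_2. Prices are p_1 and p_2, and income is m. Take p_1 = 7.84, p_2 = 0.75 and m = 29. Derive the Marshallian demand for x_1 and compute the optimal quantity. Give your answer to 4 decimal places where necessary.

x_1* = 0

Linear utility — the consumer picks whichever good has higher MU/price: 6/7.84 = 0.7653 vs 7/0.75 = 9.3333.
x_2 gives more utility per dollar, so spend all income on x_2: x_2* = m/p_2, x_1* = 0.
Numerically: x_1* = 0, x_2* = 38.6667.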